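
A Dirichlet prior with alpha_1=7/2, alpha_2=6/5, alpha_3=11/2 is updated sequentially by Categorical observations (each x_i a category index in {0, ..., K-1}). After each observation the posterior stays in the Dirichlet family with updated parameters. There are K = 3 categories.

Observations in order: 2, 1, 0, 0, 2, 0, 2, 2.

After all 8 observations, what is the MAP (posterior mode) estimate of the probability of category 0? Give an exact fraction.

obs 1: x=2 → posterior Dirichlet(7/2, 6/5, 13/2)
obs 2: x=1 → posterior Dirichlet(7/2, 11/5, 13/2)
obs 3: x=0 → posterior Dirichlet(9/2, 11/5, 13/2)
obs 4: x=0 → posterior Dirichlet(11/2, 11/5, 13/2)
obs 5: x=2 → posterior Dirichlet(11/2, 11/5, 15/2)
obs 6: x=0 → posterior Dirichlet(13/2, 11/5, 15/2)
obs 7: x=2 → posterior Dirichlet(13/2, 11/5, 17/2)
obs 8: x=2 → posterior Dirichlet(13/2, 11/5, 19/2)

55/152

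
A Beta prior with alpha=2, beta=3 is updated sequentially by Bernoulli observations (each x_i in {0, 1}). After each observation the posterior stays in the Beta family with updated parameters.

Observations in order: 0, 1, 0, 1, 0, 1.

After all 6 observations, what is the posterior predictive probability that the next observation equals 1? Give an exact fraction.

5/11

obs 1: x=0 → posterior Beta(2, 4)
obs 2: x=1 → posterior Beta(3, 4)
obs 3: x=0 → posterior Beta(3, 5)
obs 4: x=1 → posterior Beta(4, 5)
obs 5: x=0 → posterior Beta(4, 6)
obs 6: x=1 → posterior Beta(5, 6)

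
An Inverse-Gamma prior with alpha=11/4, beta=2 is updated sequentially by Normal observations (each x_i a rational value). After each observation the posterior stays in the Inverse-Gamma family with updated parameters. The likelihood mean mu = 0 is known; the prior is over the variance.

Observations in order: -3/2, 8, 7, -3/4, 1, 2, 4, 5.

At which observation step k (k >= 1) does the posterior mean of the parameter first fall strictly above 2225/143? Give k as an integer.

obs 1: x=-3/2 → posterior Inverse-Gamma(13/4, 25/8)
obs 2: x=8 → posterior Inverse-Gamma(15/4, 281/8)
obs 3: x=7 → posterior Inverse-Gamma(17/4, 477/8)
obs 4: x=-3/4 → posterior Inverse-Gamma(19/4, 1917/32)
obs 5: x=1 → posterior Inverse-Gamma(21/4, 1933/32)
obs 6: x=2 → posterior Inverse-Gamma(23/4, 1997/32)
obs 7: x=4 → posterior Inverse-Gamma(25/4, 2253/32)
obs 8: x=5 → posterior Inverse-Gamma(27/4, 2653/32)

k = 3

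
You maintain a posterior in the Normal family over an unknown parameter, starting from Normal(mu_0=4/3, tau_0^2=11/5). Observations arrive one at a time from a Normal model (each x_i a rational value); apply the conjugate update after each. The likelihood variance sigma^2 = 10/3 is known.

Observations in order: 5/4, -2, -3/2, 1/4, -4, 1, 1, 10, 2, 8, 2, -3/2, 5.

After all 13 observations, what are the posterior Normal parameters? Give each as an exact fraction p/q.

mu_0=4657/2874, tau_0^2=110/479

obs 1: x=5/4 → posterior Normal(1295/996, 110/83)
obs 2: x=-2 → posterior Normal(503/1392, 55/58)
obs 3: x=-3/2 → posterior Normal(-91/1788, 110/149)
obs 4: x=1/4 → posterior Normal(1/273, 55/91)
obs 5: x=-4 → posterior Normal(-394/645, 22/43)
obs 6: x=1 → posterior Normal(-295/744, 55/124)
obs 7: x=1 → posterior Normal(-196/843, 110/281)
obs 8: x=10 → posterior Normal(397/471, 55/157)
obs 9: x=2 → posterior Normal(992/1041, 110/347)
obs 10: x=8 → posterior Normal(446/285, 11/38)
obs 11: x=2 → posterior Normal(1982/1239, 110/413)
obs 12: x=-3/2 → posterior Normal(3667/2676, 55/223)
obs 13: x=5 → posterior Normal(4657/2874, 110/479)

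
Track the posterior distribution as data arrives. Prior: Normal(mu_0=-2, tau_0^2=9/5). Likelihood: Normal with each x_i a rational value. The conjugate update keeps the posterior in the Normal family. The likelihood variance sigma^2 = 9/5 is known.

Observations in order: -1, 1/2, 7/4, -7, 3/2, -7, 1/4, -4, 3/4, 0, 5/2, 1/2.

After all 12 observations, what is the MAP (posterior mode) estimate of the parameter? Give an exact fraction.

-53/52

obs 1: x=-1 → posterior Normal(-3/2, 9/10)
obs 2: x=1/2 → posterior Normal(-5/6, 3/5)
obs 3: x=7/4 → posterior Normal(-3/16, 9/20)
obs 4: x=-7 → posterior Normal(-31/20, 9/25)
obs 5: x=3/2 → posterior Normal(-25/24, 3/10)
obs 6: x=-7 → posterior Normal(-53/28, 9/35)
obs 7: x=1/4 → posterior Normal(-13/8, 9/40)
obs 8: x=-4 → posterior Normal(-17/9, 1/5)
obs 9: x=3/4 → posterior Normal(-13/8, 9/50)
obs 10: x=0 → posterior Normal(-65/44, 9/55)
obs 11: x=5/2 → posterior Normal(-55/48, 3/20)
obs 12: x=1/2 → posterior Normal(-53/52, 9/65)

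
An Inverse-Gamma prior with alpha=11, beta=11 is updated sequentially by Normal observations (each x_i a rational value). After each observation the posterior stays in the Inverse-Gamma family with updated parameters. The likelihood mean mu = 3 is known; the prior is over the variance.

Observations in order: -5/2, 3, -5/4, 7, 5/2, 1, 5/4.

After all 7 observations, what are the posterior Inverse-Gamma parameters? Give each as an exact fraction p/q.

obs 1: x=-5/2 → posterior Inverse-Gamma(23/2, 209/8)
obs 2: x=3 → posterior Inverse-Gamma(12, 209/8)
obs 3: x=-5/4 → posterior Inverse-Gamma(25/2, 1125/32)
obs 4: x=7 → posterior Inverse-Gamma(13, 1381/32)
obs 5: x=5/2 → posterior Inverse-Gamma(27/2, 1385/32)
obs 6: x=1 → posterior Inverse-Gamma(14, 1449/32)
obs 7: x=5/4 → posterior Inverse-Gamma(29/2, 749/16)

alpha=29/2, beta=749/16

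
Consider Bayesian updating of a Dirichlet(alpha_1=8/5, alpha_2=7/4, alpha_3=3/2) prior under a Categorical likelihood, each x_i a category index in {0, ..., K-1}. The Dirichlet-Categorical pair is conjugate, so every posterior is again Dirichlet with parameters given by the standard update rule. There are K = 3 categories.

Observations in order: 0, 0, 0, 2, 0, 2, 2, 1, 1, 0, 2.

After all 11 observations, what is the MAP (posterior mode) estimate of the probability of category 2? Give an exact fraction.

90/257

obs 1: x=0 → posterior Dirichlet(13/5, 7/4, 3/2)
obs 2: x=0 → posterior Dirichlet(18/5, 7/4, 3/2)
obs 3: x=0 → posterior Dirichlet(23/5, 7/4, 3/2)
obs 4: x=2 → posterior Dirichlet(23/5, 7/4, 5/2)
obs 5: x=0 → posterior Dirichlet(28/5, 7/4, 5/2)
obs 6: x=2 → posterior Dirichlet(28/5, 7/4, 7/2)
obs 7: x=2 → posterior Dirichlet(28/5, 7/4, 9/2)
obs 8: x=1 → posterior Dirichlet(28/5, 11/4, 9/2)
obs 9: x=1 → posterior Dirichlet(28/5, 15/4, 9/2)
obs 10: x=0 → posterior Dirichlet(33/5, 15/4, 9/2)
obs 11: x=2 → posterior Dirichlet(33/5, 15/4, 11/2)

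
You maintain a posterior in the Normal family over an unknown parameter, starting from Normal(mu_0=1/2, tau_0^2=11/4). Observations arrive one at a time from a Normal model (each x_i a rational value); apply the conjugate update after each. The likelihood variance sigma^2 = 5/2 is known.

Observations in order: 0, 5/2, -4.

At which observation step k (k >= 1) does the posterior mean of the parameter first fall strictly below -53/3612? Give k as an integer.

obs 1: x=0 → posterior Normal(5/21, 55/42)
obs 2: x=5/2 → posterior Normal(65/64, 55/64)
obs 3: x=-4 → posterior Normal(-23/86, 55/86)

k = 3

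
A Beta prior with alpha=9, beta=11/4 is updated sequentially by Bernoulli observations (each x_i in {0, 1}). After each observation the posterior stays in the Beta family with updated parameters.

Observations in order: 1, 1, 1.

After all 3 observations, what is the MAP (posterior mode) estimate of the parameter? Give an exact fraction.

44/51

obs 1: x=1 → posterior Beta(10, 11/4)
obs 2: x=1 → posterior Beta(11, 11/4)
obs 3: x=1 → posterior Beta(12, 11/4)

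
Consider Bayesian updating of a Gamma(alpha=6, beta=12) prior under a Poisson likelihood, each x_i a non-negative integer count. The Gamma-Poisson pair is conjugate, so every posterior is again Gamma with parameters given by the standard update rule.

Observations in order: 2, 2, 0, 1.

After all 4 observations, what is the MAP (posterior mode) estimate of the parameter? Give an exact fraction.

obs 1: x=2 → posterior Gamma(8, 13)
obs 2: x=2 → posterior Gamma(10, 14)
obs 3: x=0 → posterior Gamma(10, 15)
obs 4: x=1 → posterior Gamma(11, 16)

5/8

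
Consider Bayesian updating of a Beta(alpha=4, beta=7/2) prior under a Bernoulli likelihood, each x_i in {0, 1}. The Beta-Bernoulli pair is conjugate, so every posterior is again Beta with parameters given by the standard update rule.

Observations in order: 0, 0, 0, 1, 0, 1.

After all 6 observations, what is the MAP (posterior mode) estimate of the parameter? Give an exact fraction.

obs 1: x=0 → posterior Beta(4, 9/2)
obs 2: x=0 → posterior Beta(4, 11/2)
obs 3: x=0 → posterior Beta(4, 13/2)
obs 4: x=1 → posterior Beta(5, 13/2)
obs 5: x=0 → posterior Beta(5, 15/2)
obs 6: x=1 → posterior Beta(6, 15/2)

10/23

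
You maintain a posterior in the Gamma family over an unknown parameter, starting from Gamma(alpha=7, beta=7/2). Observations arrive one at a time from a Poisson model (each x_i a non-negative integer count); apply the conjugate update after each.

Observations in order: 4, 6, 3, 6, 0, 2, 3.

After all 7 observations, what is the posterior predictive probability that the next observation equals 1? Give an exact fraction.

obs 1: x=4 → posterior Gamma(11, 9/2)
obs 2: x=6 → posterior Gamma(17, 11/2)
obs 3: x=3 → posterior Gamma(20, 13/2)
obs 4: x=6 → posterior Gamma(26, 15/2)
obs 5: x=0 → posterior Gamma(26, 17/2)
obs 6: x=2 → posterior Gamma(28, 19/2)
obs 7: x=3 → posterior Gamma(31, 21/2)

6042126676430547658877106836302979724290502/37608910510519071039902074217516707306379521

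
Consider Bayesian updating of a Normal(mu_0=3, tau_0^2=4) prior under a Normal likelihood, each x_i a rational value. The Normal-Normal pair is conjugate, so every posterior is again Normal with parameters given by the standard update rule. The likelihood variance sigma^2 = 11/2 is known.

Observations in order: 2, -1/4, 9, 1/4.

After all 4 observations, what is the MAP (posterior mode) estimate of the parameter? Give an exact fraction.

obs 1: x=2 → posterior Normal(49/19, 44/19)
obs 2: x=-1/4 → posterior Normal(47/27, 44/27)
obs 3: x=9 → posterior Normal(17/5, 44/35)
obs 4: x=1/4 → posterior Normal(121/43, 44/43)

121/43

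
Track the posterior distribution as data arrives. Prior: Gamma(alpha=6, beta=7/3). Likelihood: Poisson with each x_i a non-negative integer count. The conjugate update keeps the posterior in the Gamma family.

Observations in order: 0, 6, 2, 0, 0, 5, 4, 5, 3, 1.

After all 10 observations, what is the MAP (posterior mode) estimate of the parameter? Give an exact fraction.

obs 1: x=0 → posterior Gamma(6, 10/3)
obs 2: x=6 → posterior Gamma(12, 13/3)
obs 3: x=2 → posterior Gamma(14, 16/3)
obs 4: x=0 → posterior Gamma(14, 19/3)
obs 5: x=0 → posterior Gamma(14, 22/3)
obs 6: x=5 → posterior Gamma(19, 25/3)
obs 7: x=4 → posterior Gamma(23, 28/3)
obs 8: x=5 → posterior Gamma(28, 31/3)
obs 9: x=3 → posterior Gamma(31, 34/3)
obs 10: x=1 → posterior Gamma(32, 37/3)

93/37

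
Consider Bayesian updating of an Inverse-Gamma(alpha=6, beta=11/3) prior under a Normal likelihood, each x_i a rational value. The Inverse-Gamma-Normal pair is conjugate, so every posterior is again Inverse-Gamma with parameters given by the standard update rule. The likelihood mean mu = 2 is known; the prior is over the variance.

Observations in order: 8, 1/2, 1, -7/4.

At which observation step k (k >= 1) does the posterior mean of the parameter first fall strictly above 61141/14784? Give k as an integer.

obs 1: x=8 → posterior Inverse-Gamma(13/2, 65/3)
obs 2: x=1/2 → posterior Inverse-Gamma(7, 547/24)
obs 3: x=1 → posterior Inverse-Gamma(15/2, 559/24)
obs 4: x=-7/4 → posterior Inverse-Gamma(8, 2911/96)

k = 4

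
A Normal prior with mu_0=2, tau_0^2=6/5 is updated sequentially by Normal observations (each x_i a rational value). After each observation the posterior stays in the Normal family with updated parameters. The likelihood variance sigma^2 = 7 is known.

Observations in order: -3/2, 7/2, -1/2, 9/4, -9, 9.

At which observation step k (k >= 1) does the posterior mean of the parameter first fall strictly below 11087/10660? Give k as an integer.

obs 1: x=-3/2 → posterior Normal(61/41, 42/41)
obs 2: x=7/2 → posterior Normal(82/47, 42/47)
obs 3: x=-1/2 → posterior Normal(79/53, 42/53)
obs 4: x=9/4 → posterior Normal(185/118, 42/59)
obs 5: x=-9 → posterior Normal(77/130, 42/65)
obs 6: x=9 → posterior Normal(185/142, 42/71)

k = 5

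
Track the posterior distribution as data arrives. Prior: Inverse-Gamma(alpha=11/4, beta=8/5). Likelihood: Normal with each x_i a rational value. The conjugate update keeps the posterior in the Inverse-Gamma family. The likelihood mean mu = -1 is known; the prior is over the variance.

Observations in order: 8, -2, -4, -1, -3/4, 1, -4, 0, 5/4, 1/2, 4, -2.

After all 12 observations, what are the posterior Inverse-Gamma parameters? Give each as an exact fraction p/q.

obs 1: x=8 → posterior Inverse-Gamma(13/4, 421/10)
obs 2: x=-2 → posterior Inverse-Gamma(15/4, 213/5)
obs 3: x=-4 → posterior Inverse-Gamma(17/4, 471/10)
obs 4: x=-1 → posterior Inverse-Gamma(19/4, 471/10)
obs 5: x=-3/4 → posterior Inverse-Gamma(21/4, 7541/160)
obs 6: x=1 → posterior Inverse-Gamma(23/4, 7861/160)
obs 7: x=-4 → posterior Inverse-Gamma(25/4, 8581/160)
obs 8: x=0 → posterior Inverse-Gamma(27/4, 8661/160)
obs 9: x=5/4 → posterior Inverse-Gamma(29/4, 4533/80)
obs 10: x=1/2 → posterior Inverse-Gamma(31/4, 4623/80)
obs 11: x=4 → posterior Inverse-Gamma(33/4, 5623/80)
obs 12: x=-2 → posterior Inverse-Gamma(35/4, 5663/80)

alpha=35/4, beta=5663/80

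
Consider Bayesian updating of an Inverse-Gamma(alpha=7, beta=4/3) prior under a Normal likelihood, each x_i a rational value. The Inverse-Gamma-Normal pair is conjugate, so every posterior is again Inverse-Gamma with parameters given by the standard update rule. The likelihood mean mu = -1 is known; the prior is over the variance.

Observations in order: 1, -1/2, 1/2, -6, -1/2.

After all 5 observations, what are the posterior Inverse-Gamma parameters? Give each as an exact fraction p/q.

alpha=19/2, beta=413/24

obs 1: x=1 → posterior Inverse-Gamma(15/2, 10/3)
obs 2: x=-1/2 → posterior Inverse-Gamma(8, 83/24)
obs 3: x=1/2 → posterior Inverse-Gamma(17/2, 55/12)
obs 4: x=-6 → posterior Inverse-Gamma(9, 205/12)
obs 5: x=-1/2 → posterior Inverse-Gamma(19/2, 413/24)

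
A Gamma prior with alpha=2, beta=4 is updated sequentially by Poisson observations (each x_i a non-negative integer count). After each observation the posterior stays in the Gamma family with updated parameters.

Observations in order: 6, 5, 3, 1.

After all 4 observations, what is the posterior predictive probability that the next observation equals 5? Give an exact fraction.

obs 1: x=6 → posterior Gamma(8, 5)
obs 2: x=5 → posterior Gamma(13, 6)
obs 3: x=3 → posterior Gamma(16, 7)
obs 4: x=1 → posterior Gamma(17, 8)

5091319378742345728/109418989131512359209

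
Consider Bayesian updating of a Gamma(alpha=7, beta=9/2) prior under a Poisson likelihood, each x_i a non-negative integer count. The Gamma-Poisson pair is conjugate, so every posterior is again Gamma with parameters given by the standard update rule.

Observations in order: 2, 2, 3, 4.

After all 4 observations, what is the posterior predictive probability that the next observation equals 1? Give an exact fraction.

506271040274438099676324/1978419655660313589123979

obs 1: x=2 → posterior Gamma(9, 11/2)
obs 2: x=2 → posterior Gamma(11, 13/2)
obs 3: x=3 → posterior Gamma(14, 15/2)
obs 4: x=4 → posterior Gamma(18, 17/2)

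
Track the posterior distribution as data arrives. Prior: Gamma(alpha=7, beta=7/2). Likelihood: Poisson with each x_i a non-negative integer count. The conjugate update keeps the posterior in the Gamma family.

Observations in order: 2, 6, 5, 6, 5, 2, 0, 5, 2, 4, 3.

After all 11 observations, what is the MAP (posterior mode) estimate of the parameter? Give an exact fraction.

92/29

obs 1: x=2 → posterior Gamma(9, 9/2)
obs 2: x=6 → posterior Gamma(15, 11/2)
obs 3: x=5 → posterior Gamma(20, 13/2)
obs 4: x=6 → posterior Gamma(26, 15/2)
obs 5: x=5 → posterior Gamma(31, 17/2)
obs 6: x=2 → posterior Gamma(33, 19/2)
obs 7: x=0 → posterior Gamma(33, 21/2)
obs 8: x=5 → posterior Gamma(38, 23/2)
obs 9: x=2 → posterior Gamma(40, 25/2)
obs 10: x=4 → posterior Gamma(44, 27/2)
obs 11: x=3 → posterior Gamma(47, 29/2)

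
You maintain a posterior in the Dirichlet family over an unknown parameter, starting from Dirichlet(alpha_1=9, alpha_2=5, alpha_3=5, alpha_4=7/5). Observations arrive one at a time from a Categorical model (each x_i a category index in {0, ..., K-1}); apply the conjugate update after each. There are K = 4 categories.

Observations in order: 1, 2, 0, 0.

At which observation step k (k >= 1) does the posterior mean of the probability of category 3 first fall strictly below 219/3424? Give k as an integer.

obs 1: x=1 → posterior Dirichlet(9, 6, 5, 7/5)
obs 2: x=2 → posterior Dirichlet(9, 6, 6, 7/5)
obs 3: x=0 → posterior Dirichlet(10, 6, 6, 7/5)
obs 4: x=0 → posterior Dirichlet(11, 6, 6, 7/5)

k = 2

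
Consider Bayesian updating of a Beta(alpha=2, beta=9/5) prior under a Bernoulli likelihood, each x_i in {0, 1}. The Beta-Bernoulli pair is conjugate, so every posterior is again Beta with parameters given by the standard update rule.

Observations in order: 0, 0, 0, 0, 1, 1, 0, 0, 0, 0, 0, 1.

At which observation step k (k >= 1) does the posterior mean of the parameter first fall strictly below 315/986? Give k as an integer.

obs 1: x=0 → posterior Beta(2, 14/5)
obs 2: x=0 → posterior Beta(2, 19/5)
obs 3: x=0 → posterior Beta(2, 24/5)
obs 4: x=0 → posterior Beta(2, 29/5)
obs 5: x=1 → posterior Beta(3, 29/5)
obs 6: x=1 → posterior Beta(4, 29/5)
obs 7: x=0 → posterior Beta(4, 34/5)
obs 8: x=0 → posterior Beta(4, 39/5)
obs 9: x=0 → posterior Beta(4, 44/5)
obs 10: x=0 → posterior Beta(4, 49/5)
obs 11: x=0 → posterior Beta(4, 54/5)
obs 12: x=1 → posterior Beta(5, 54/5)

k = 3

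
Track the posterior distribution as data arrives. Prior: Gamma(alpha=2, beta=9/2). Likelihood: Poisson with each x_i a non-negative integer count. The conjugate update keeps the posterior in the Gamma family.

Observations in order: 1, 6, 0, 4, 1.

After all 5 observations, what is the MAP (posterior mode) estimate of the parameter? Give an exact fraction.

26/19

obs 1: x=1 → posterior Gamma(3, 11/2)
obs 2: x=6 → posterior Gamma(9, 13/2)
obs 3: x=0 → posterior Gamma(9, 15/2)
obs 4: x=4 → posterior Gamma(13, 17/2)
obs 5: x=1 → posterior Gamma(14, 19/2)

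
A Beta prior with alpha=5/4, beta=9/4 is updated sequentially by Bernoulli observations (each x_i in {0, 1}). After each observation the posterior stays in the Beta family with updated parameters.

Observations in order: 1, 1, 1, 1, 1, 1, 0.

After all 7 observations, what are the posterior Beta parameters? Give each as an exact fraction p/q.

obs 1: x=1 → posterior Beta(9/4, 9/4)
obs 2: x=1 → posterior Beta(13/4, 9/4)
obs 3: x=1 → posterior Beta(17/4, 9/4)
obs 4: x=1 → posterior Beta(21/4, 9/4)
obs 5: x=1 → posterior Beta(25/4, 9/4)
obs 6: x=1 → posterior Beta(29/4, 9/4)
obs 7: x=0 → posterior Beta(29/4, 13/4)

alpha=29/4, beta=13/4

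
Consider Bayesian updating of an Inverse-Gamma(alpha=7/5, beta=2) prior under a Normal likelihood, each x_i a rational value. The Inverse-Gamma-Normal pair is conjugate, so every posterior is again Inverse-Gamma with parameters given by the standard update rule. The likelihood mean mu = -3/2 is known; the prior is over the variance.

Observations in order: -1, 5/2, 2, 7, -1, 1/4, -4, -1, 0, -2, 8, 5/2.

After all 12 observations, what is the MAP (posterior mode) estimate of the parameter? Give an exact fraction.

obs 1: x=-1 → posterior Inverse-Gamma(19/10, 17/8)
obs 2: x=5/2 → posterior Inverse-Gamma(12/5, 81/8)
obs 3: x=2 → posterior Inverse-Gamma(29/10, 65/4)
obs 4: x=7 → posterior Inverse-Gamma(17/5, 419/8)
obs 5: x=-1 → posterior Inverse-Gamma(39/10, 105/2)
obs 6: x=1/4 → posterior Inverse-Gamma(22/5, 1729/32)
obs 7: x=-4 → posterior Inverse-Gamma(49/10, 1829/32)
obs 8: x=-1 → posterior Inverse-Gamma(27/5, 1833/32)
obs 9: x=0 → posterior Inverse-Gamma(59/10, 1869/32)
obs 10: x=-2 → posterior Inverse-Gamma(32/5, 1873/32)
obs 11: x=8 → posterior Inverse-Gamma(69/10, 3317/32)
obs 12: x=5/2 → posterior Inverse-Gamma(37/5, 3573/32)

5955/448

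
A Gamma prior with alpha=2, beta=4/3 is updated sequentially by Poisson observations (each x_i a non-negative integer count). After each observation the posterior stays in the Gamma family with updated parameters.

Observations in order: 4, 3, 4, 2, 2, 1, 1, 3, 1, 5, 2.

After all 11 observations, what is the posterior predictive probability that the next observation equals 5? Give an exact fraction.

469875229343436792221039857837333258287912627622217637/7378697629483820646400000000000000000000000000000000000

obs 1: x=4 → posterior Gamma(6, 7/3)
obs 2: x=3 → posterior Gamma(9, 10/3)
obs 3: x=4 → posterior Gamma(13, 13/3)
obs 4: x=2 → posterior Gamma(15, 16/3)
obs 5: x=2 → posterior Gamma(17, 19/3)
obs 6: x=1 → posterior Gamma(18, 22/3)
obs 7: x=1 → posterior Gamma(19, 25/3)
obs 8: x=3 → posterior Gamma(22, 28/3)
obs 9: x=1 → posterior Gamma(23, 31/3)
obs 10: x=5 → posterior Gamma(28, 34/3)
obs 11: x=2 → posterior Gamma(30, 37/3)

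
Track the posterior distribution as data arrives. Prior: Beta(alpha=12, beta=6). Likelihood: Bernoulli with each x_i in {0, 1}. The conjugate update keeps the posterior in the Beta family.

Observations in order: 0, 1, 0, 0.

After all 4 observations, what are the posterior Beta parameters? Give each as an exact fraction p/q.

obs 1: x=0 → posterior Beta(12, 7)
obs 2: x=1 → posterior Beta(13, 7)
obs 3: x=0 → posterior Beta(13, 8)
obs 4: x=0 → posterior Beta(13, 9)

alpha=13, beta=9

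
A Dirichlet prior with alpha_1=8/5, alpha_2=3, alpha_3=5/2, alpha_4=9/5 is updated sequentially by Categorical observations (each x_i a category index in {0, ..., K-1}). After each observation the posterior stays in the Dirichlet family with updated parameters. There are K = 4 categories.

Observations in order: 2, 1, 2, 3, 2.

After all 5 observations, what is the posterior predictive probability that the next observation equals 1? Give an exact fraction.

40/139

obs 1: x=2 → posterior Dirichlet(8/5, 3, 7/2, 9/5)
obs 2: x=1 → posterior Dirichlet(8/5, 4, 7/2, 9/5)
obs 3: x=2 → posterior Dirichlet(8/5, 4, 9/2, 9/5)
obs 4: x=3 → posterior Dirichlet(8/5, 4, 9/2, 14/5)
obs 5: x=2 → posterior Dirichlet(8/5, 4, 11/2, 14/5)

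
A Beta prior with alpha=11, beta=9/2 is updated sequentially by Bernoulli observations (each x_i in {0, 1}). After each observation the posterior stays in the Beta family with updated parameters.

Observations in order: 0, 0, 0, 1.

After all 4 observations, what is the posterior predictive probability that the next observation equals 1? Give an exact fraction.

obs 1: x=0 → posterior Beta(11, 11/2)
obs 2: x=0 → posterior Beta(11, 13/2)
obs 3: x=0 → posterior Beta(11, 15/2)
obs 4: x=1 → posterior Beta(12, 15/2)

8/13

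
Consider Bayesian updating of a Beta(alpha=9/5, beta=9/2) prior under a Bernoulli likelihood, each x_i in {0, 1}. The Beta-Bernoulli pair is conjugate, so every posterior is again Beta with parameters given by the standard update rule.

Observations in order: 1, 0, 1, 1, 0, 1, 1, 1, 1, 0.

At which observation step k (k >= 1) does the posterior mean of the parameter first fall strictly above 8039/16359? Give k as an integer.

k = 7

obs 1: x=1 → posterior Beta(14/5, 9/2)
obs 2: x=0 → posterior Beta(14/5, 11/2)
obs 3: x=1 → posterior Beta(19/5, 11/2)
obs 4: x=1 → posterior Beta(24/5, 11/2)
obs 5: x=0 → posterior Beta(24/5, 13/2)
obs 6: x=1 → posterior Beta(29/5, 13/2)
obs 7: x=1 → posterior Beta(34/5, 13/2)
obs 8: x=1 → posterior Beta(39/5, 13/2)
obs 9: x=1 → posterior Beta(44/5, 13/2)
obs 10: x=0 → posterior Beta(44/5, 15/2)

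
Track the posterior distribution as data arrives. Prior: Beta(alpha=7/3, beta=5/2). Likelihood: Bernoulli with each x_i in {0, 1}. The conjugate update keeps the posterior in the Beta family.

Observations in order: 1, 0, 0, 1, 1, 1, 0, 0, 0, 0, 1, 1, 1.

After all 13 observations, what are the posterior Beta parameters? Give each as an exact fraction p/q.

alpha=28/3, beta=17/2

obs 1: x=1 → posterior Beta(10/3, 5/2)
obs 2: x=0 → posterior Beta(10/3, 7/2)
obs 3: x=0 → posterior Beta(10/3, 9/2)
obs 4: x=1 → posterior Beta(13/3, 9/2)
obs 5: x=1 → posterior Beta(16/3, 9/2)
obs 6: x=1 → posterior Beta(19/3, 9/2)
obs 7: x=0 → posterior Beta(19/3, 11/2)
obs 8: x=0 → posterior Beta(19/3, 13/2)
obs 9: x=0 → posterior Beta(19/3, 15/2)
obs 10: x=0 → posterior Beta(19/3, 17/2)
obs 11: x=1 → posterior Beta(22/3, 17/2)
obs 12: x=1 → posterior Beta(25/3, 17/2)
obs 13: x=1 → posterior Beta(28/3, 17/2)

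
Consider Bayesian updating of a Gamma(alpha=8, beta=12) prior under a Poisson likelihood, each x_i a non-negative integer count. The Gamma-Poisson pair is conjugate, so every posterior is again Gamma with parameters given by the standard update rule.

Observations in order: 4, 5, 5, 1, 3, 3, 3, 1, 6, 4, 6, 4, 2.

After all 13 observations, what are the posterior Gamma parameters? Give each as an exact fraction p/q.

obs 1: x=4 → posterior Gamma(12, 13)
obs 2: x=5 → posterior Gamma(17, 14)
obs 3: x=5 → posterior Gamma(22, 15)
obs 4: x=1 → posterior Gamma(23, 16)
obs 5: x=3 → posterior Gamma(26, 17)
obs 6: x=3 → posterior Gamma(29, 18)
obs 7: x=3 → posterior Gamma(32, 19)
obs 8: x=1 → posterior Gamma(33, 20)
obs 9: x=6 → posterior Gamma(39, 21)
obs 10: x=4 → posterior Gamma(43, 22)
obs 11: x=6 → posterior Gamma(49, 23)
obs 12: x=4 → posterior Gamma(53, 24)
obs 13: x=2 → posterior Gamma(55, 25)

alpha=55, beta=25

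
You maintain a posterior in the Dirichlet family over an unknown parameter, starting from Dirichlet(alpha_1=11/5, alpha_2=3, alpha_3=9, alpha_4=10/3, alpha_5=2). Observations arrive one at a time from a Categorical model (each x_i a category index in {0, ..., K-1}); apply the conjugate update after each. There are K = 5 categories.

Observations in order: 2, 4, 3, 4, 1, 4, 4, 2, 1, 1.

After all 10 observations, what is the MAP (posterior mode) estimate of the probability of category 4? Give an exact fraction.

75/368

obs 1: x=2 → posterior Dirichlet(11/5, 3, 10, 10/3, 2)
obs 2: x=4 → posterior Dirichlet(11/5, 3, 10, 10/3, 3)
obs 3: x=3 → posterior Dirichlet(11/5, 3, 10, 13/3, 3)
obs 4: x=4 → posterior Dirichlet(11/5, 3, 10, 13/3, 4)
obs 5: x=1 → posterior Dirichlet(11/5, 4, 10, 13/3, 4)
obs 6: x=4 → posterior Dirichlet(11/5, 4, 10, 13/3, 5)
obs 7: x=4 → posterior Dirichlet(11/5, 4, 10, 13/3, 6)
obs 8: x=2 → posterior Dirichlet(11/5, 4, 11, 13/3, 6)
obs 9: x=1 → posterior Dirichlet(11/5, 5, 11, 13/3, 6)
obs 10: x=1 → posterior Dirichlet(11/5, 6, 11, 13/3, 6)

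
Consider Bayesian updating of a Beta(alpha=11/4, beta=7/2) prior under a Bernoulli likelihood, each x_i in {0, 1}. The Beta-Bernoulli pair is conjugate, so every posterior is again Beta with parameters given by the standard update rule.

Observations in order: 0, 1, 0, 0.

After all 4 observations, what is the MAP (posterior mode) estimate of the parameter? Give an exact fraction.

1/3

obs 1: x=0 → posterior Beta(11/4, 9/2)
obs 2: x=1 → posterior Beta(15/4, 9/2)
obs 3: x=0 → posterior Beta(15/4, 11/2)
obs 4: x=0 → posterior Beta(15/4, 13/2)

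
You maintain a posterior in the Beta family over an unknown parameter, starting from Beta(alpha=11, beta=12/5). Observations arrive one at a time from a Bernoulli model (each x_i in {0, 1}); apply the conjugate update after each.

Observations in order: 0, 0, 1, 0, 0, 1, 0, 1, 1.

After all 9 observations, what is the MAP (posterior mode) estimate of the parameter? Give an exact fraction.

35/51

obs 1: x=0 → posterior Beta(11, 17/5)
obs 2: x=0 → posterior Beta(11, 22/5)
obs 3: x=1 → posterior Beta(12, 22/5)
obs 4: x=0 → posterior Beta(12, 27/5)
obs 5: x=0 → posterior Beta(12, 32/5)
obs 6: x=1 → posterior Beta(13, 32/5)
obs 7: x=0 → posterior Beta(13, 37/5)
obs 8: x=1 → posterior Beta(14, 37/5)
obs 9: x=1 → posterior Beta(15, 37/5)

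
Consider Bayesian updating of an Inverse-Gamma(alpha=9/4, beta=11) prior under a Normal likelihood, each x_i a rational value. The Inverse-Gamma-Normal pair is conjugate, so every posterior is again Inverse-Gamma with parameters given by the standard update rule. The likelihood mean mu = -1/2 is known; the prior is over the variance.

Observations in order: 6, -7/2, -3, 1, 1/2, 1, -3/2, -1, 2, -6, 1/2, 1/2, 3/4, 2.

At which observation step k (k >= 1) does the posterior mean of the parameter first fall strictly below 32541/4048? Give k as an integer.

k = 14

obs 1: x=6 → posterior Inverse-Gamma(11/4, 257/8)
obs 2: x=-7/2 → posterior Inverse-Gamma(13/4, 293/8)
obs 3: x=-3 → posterior Inverse-Gamma(15/4, 159/4)
obs 4: x=1 → posterior Inverse-Gamma(17/4, 327/8)
obs 5: x=1/2 → posterior Inverse-Gamma(19/4, 331/8)
obs 6: x=1 → posterior Inverse-Gamma(21/4, 85/2)
obs 7: x=-3/2 → posterior Inverse-Gamma(23/4, 43)
obs 8: x=-1 → posterior Inverse-Gamma(25/4, 345/8)
obs 9: x=2 → posterior Inverse-Gamma(27/4, 185/4)
obs 10: x=-6 → posterior Inverse-Gamma(29/4, 491/8)
obs 11: x=1/2 → posterior Inverse-Gamma(31/4, 495/8)
obs 12: x=1/2 → posterior Inverse-Gamma(33/4, 499/8)
obs 13: x=3/4 → posterior Inverse-Gamma(35/4, 2021/32)
obs 14: x=2 → posterior Inverse-Gamma(37/4, 2121/32)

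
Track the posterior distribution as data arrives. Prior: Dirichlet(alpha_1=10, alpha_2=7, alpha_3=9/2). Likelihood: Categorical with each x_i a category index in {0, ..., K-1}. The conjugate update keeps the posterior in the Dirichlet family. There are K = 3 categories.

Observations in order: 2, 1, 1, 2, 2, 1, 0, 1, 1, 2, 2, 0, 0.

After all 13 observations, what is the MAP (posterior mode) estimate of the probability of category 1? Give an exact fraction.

22/63

obs 1: x=2 → posterior Dirichlet(10, 7, 11/2)
obs 2: x=1 → posterior Dirichlet(10, 8, 11/2)
obs 3: x=1 → posterior Dirichlet(10, 9, 11/2)
obs 4: x=2 → posterior Dirichlet(10, 9, 13/2)
obs 5: x=2 → posterior Dirichlet(10, 9, 15/2)
obs 6: x=1 → posterior Dirichlet(10, 10, 15/2)
obs 7: x=0 → posterior Dirichlet(11, 10, 15/2)
obs 8: x=1 → posterior Dirichlet(11, 11, 15/2)
obs 9: x=1 → posterior Dirichlet(11, 12, 15/2)
obs 10: x=2 → posterior Dirichlet(11, 12, 17/2)
obs 11: x=2 → posterior Dirichlet(11, 12, 19/2)
obs 12: x=0 → posterior Dirichlet(12, 12, 19/2)
obs 13: x=0 → posterior Dirichlet(13, 12, 19/2)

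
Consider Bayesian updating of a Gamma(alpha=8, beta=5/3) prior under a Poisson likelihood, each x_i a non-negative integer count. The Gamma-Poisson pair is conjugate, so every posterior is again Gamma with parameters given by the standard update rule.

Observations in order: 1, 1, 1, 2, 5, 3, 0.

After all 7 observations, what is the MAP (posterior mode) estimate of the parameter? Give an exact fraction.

30/13

obs 1: x=1 → posterior Gamma(9, 8/3)
obs 2: x=1 → posterior Gamma(10, 11/3)
obs 3: x=1 → posterior Gamma(11, 14/3)
obs 4: x=2 → posterior Gamma(13, 17/3)
obs 5: x=5 → posterior Gamma(18, 20/3)
obs 6: x=3 → posterior Gamma(21, 23/3)
obs 7: x=0 → posterior Gamma(21, 26/3)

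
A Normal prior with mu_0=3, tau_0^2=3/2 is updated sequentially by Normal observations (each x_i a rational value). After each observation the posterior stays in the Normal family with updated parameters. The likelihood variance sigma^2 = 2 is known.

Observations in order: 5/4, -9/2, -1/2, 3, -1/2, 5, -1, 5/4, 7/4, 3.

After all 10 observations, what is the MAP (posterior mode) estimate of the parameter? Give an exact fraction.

obs 1: x=5/4 → posterior Normal(9/4, 6/7)
obs 2: x=-9/2 → posterior Normal(9/40, 3/5)
obs 3: x=-1/2 → posterior Normal(3/52, 6/13)
obs 4: x=3 → posterior Normal(39/64, 3/8)
obs 5: x=-1/2 → posterior Normal(33/76, 6/19)
obs 6: x=5 → posterior Normal(93/88, 3/11)
obs 7: x=-1 → posterior Normal(81/100, 6/25)
obs 8: x=5/4 → posterior Normal(6/7, 3/14)
obs 9: x=7/4 → posterior Normal(117/124, 6/31)
obs 10: x=3 → posterior Normal(9/8, 3/17)

9/8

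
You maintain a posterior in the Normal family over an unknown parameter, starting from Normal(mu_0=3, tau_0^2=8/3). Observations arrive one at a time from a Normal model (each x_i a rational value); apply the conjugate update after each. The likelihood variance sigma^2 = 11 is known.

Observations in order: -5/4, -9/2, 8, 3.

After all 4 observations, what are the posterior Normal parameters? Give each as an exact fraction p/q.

mu_0=141/65, tau_0^2=88/65

obs 1: x=-5/4 → posterior Normal(89/41, 88/41)
obs 2: x=-9/2 → posterior Normal(53/49, 88/49)
obs 3: x=8 → posterior Normal(39/19, 88/57)
obs 4: x=3 → posterior Normal(141/65, 88/65)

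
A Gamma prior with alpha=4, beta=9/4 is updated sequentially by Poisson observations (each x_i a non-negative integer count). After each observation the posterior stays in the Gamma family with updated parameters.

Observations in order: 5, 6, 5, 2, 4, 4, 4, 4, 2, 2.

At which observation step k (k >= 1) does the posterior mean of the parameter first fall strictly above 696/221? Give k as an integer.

obs 1: x=5 → posterior Gamma(9, 13/4)
obs 2: x=6 → posterior Gamma(15, 17/4)
obs 3: x=5 → posterior Gamma(20, 21/4)
obs 4: x=2 → posterior Gamma(22, 25/4)
obs 5: x=4 → posterior Gamma(26, 29/4)
obs 6: x=4 → posterior Gamma(30, 33/4)
obs 7: x=4 → posterior Gamma(34, 37/4)
obs 8: x=4 → posterior Gamma(38, 41/4)
obs 9: x=2 → posterior Gamma(40, 45/4)
obs 10: x=2 → posterior Gamma(42, 49/4)

k = 2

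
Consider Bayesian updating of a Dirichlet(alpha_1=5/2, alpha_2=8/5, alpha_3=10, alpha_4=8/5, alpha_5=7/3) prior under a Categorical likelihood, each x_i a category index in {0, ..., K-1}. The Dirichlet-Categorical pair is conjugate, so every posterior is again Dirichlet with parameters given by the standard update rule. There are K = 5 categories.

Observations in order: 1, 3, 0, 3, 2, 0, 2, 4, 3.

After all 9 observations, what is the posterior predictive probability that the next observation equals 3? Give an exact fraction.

138/811

obs 1: x=1 → posterior Dirichlet(5/2, 13/5, 10, 8/5, 7/3)
obs 2: x=3 → posterior Dirichlet(5/2, 13/5, 10, 13/5, 7/3)
obs 3: x=0 → posterior Dirichlet(7/2, 13/5, 10, 13/5, 7/3)
obs 4: x=3 → posterior Dirichlet(7/2, 13/5, 10, 18/5, 7/3)
obs 5: x=2 → posterior Dirichlet(7/2, 13/5, 11, 18/5, 7/3)
obs 6: x=0 → posterior Dirichlet(9/2, 13/5, 11, 18/5, 7/3)
obs 7: x=2 → posterior Dirichlet(9/2, 13/5, 12, 18/5, 7/3)
obs 8: x=4 → posterior Dirichlet(9/2, 13/5, 12, 18/5, 10/3)
obs 9: x=3 → posterior Dirichlet(9/2, 13/5, 12, 23/5, 10/3)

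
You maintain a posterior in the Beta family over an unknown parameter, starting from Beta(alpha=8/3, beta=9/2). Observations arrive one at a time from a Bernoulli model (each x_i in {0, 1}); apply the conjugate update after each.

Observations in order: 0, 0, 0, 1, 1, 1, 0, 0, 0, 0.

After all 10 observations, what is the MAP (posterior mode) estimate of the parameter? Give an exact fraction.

4/13

obs 1: x=0 → posterior Beta(8/3, 11/2)
obs 2: x=0 → posterior Beta(8/3, 13/2)
obs 3: x=0 → posterior Beta(8/3, 15/2)
obs 4: x=1 → posterior Beta(11/3, 15/2)
obs 5: x=1 → posterior Beta(14/3, 15/2)
obs 6: x=1 → posterior Beta(17/3, 15/2)
obs 7: x=0 → posterior Beta(17/3, 17/2)
obs 8: x=0 → posterior Beta(17/3, 19/2)
obs 9: x=0 → posterior Beta(17/3, 21/2)
obs 10: x=0 → posterior Beta(17/3, 23/2)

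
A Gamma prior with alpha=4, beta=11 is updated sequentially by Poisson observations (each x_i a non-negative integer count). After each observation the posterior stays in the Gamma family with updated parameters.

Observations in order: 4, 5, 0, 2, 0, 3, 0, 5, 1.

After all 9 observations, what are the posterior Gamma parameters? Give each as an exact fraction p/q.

alpha=24, beta=20

obs 1: x=4 → posterior Gamma(8, 12)
obs 2: x=5 → posterior Gamma(13, 13)
obs 3: x=0 → posterior Gamma(13, 14)
obs 4: x=2 → posterior Gamma(15, 15)
obs 5: x=0 → posterior Gamma(15, 16)
obs 6: x=3 → posterior Gamma(18, 17)
obs 7: x=0 → posterior Gamma(18, 18)
obs 8: x=5 → posterior Gamma(23, 19)
obs 9: x=1 → posterior Gamma(24, 20)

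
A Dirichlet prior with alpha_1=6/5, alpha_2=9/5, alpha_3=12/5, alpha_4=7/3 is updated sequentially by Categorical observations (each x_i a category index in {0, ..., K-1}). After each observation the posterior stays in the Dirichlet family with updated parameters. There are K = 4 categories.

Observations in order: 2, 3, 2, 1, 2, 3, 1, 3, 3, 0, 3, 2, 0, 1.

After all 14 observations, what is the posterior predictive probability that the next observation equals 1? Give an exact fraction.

obs 1: x=2 → posterior Dirichlet(6/5, 9/5, 17/5, 7/3)
obs 2: x=3 → posterior Dirichlet(6/5, 9/5, 17/5, 10/3)
obs 3: x=2 → posterior Dirichlet(6/5, 9/5, 22/5, 10/3)
obs 4: x=1 → posterior Dirichlet(6/5, 14/5, 22/5, 10/3)
obs 5: x=2 → posterior Dirichlet(6/5, 14/5, 27/5, 10/3)
obs 6: x=3 → posterior Dirichlet(6/5, 14/5, 27/5, 13/3)
obs 7: x=1 → posterior Dirichlet(6/5, 19/5, 27/5, 13/3)
obs 8: x=3 → posterior Dirichlet(6/5, 19/5, 27/5, 16/3)
obs 9: x=3 → posterior Dirichlet(6/5, 19/5, 27/5, 19/3)
obs 10: x=0 → posterior Dirichlet(11/5, 19/5, 27/5, 19/3)
obs 11: x=3 → posterior Dirichlet(11/5, 19/5, 27/5, 22/3)
obs 12: x=2 → posterior Dirichlet(11/5, 19/5, 32/5, 22/3)
obs 13: x=0 → posterior Dirichlet(16/5, 19/5, 32/5, 22/3)
obs 14: x=1 → posterior Dirichlet(16/5, 24/5, 32/5, 22/3)

36/163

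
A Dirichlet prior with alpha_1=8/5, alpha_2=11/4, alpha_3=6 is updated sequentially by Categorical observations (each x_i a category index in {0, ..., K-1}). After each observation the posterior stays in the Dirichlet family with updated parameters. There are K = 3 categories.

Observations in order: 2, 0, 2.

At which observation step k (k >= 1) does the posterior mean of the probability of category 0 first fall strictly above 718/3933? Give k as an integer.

k = 2

obs 1: x=2 → posterior Dirichlet(8/5, 11/4, 7)
obs 2: x=0 → posterior Dirichlet(13/5, 11/4, 7)
obs 3: x=2 → posterior Dirichlet(13/5, 11/4, 8)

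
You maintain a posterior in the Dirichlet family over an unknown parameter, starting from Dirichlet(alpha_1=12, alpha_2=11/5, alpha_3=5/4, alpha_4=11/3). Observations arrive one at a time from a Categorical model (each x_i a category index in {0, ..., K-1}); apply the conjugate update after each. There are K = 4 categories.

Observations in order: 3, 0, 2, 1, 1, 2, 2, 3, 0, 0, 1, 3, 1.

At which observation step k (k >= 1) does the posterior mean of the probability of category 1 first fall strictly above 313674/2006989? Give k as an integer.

k = 5

obs 1: x=3 → posterior Dirichlet(12, 11/5, 5/4, 14/3)
obs 2: x=0 → posterior Dirichlet(13, 11/5, 5/4, 14/3)
obs 3: x=2 → posterior Dirichlet(13, 11/5, 9/4, 14/3)
obs 4: x=1 → posterior Dirichlet(13, 16/5, 9/4, 14/3)
obs 5: x=1 → posterior Dirichlet(13, 21/5, 9/4, 14/3)
obs 6: x=2 → posterior Dirichlet(13, 21/5, 13/4, 14/3)
obs 7: x=2 → posterior Dirichlet(13, 21/5, 17/4, 14/3)
obs 8: x=3 → posterior Dirichlet(13, 21/5, 17/4, 17/3)
obs 9: x=0 → posterior Dirichlet(14, 21/5, 17/4, 17/3)
obs 10: x=0 → posterior Dirichlet(15, 21/5, 17/4, 17/3)
obs 11: x=1 → posterior Dirichlet(15, 26/5, 17/4, 17/3)
obs 12: x=3 → posterior Dirichlet(15, 26/5, 17/4, 20/3)
obs 13: x=1 → posterior Dirichlet(15, 31/5, 17/4, 20/3)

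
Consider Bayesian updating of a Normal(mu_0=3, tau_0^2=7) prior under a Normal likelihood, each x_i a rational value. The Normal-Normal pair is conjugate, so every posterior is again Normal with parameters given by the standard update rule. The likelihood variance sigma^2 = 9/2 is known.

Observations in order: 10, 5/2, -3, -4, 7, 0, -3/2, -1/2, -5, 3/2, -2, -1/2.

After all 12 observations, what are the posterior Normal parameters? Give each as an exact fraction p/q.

mu_0=30/59, tau_0^2=21/59

obs 1: x=10 → posterior Normal(167/23, 63/23)
obs 2: x=5/2 → posterior Normal(202/37, 63/37)
obs 3: x=-3 → posterior Normal(160/51, 21/17)
obs 4: x=-4 → posterior Normal(8/5, 63/65)
obs 5: x=7 → posterior Normal(202/79, 63/79)
obs 6: x=0 → posterior Normal(202/93, 21/31)
obs 7: x=-3/2 → posterior Normal(181/107, 63/107)
obs 8: x=-1/2 → posterior Normal(174/121, 63/121)
obs 9: x=-5 → posterior Normal(104/135, 7/15)
obs 10: x=3/2 → posterior Normal(125/149, 63/149)
obs 11: x=-2 → posterior Normal(97/163, 63/163)
obs 12: x=-1/2 → posterior Normal(30/59, 21/59)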